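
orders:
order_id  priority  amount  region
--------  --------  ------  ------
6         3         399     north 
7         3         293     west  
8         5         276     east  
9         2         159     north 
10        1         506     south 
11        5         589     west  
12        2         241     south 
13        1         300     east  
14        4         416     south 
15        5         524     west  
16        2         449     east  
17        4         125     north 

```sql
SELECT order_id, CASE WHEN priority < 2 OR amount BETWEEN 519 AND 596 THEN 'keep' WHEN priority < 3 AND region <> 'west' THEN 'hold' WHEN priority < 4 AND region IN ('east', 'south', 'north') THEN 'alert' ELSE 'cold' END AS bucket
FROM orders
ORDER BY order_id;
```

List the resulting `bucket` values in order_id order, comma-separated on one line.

alert, cold, cold, hold, keep, keep, hold, keep, cold, keep, hold, cold

order_id=6: priority < 4 AND region IN ('east', 'south', 'north') → alert
order_id=7: ELSE → cold
order_id=8: ELSE → cold
order_id=9: priority < 3 AND region <> 'west' → hold
order_id=10: priority < 2 OR amount BETWEEN 519 AND 596 → keep
order_id=11: priority < 2 OR amount BETWEEN 519 AND 596 → keep
order_id=12: priority < 3 AND region <> 'west' → hold
order_id=13: priority < 2 OR amount BETWEEN 519 AND 596 → keep
order_id=14: ELSE → cold
order_id=15: priority < 2 OR amount BETWEEN 519 AND 596 → keep
order_id=16: priority < 3 AND region <> 'west' → hold
order_id=17: ELSE → cold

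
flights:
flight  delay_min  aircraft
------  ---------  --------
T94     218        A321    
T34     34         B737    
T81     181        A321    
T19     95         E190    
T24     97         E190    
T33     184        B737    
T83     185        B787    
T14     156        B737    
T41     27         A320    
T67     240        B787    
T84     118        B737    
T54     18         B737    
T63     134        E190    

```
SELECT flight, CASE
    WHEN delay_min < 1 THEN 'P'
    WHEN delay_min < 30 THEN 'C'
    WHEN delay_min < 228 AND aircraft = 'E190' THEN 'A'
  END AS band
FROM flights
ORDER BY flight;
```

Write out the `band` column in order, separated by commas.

flight=T14: (no match → NULL) → NULL
flight=T19: delay_min < 228 AND aircraft = 'E190' → A
flight=T24: delay_min < 228 AND aircraft = 'E190' → A
flight=T33: (no match → NULL) → NULL
flight=T34: (no match → NULL) → NULL
flight=T41: delay_min < 30 → C
flight=T54: delay_min < 30 → C
flight=T63: delay_min < 228 AND aircraft = 'E190' → A
flight=T67: (no match → NULL) → NULL
flight=T81: (no match → NULL) → NULL
flight=T83: (no match → NULL) → NULL
flight=T84: (no match → NULL) → NULL
flight=T94: (no match → NULL) → NULL

NULL, A, A, NULL, NULL, C, C, A, NULL, NULL, NULL, NULL, NULL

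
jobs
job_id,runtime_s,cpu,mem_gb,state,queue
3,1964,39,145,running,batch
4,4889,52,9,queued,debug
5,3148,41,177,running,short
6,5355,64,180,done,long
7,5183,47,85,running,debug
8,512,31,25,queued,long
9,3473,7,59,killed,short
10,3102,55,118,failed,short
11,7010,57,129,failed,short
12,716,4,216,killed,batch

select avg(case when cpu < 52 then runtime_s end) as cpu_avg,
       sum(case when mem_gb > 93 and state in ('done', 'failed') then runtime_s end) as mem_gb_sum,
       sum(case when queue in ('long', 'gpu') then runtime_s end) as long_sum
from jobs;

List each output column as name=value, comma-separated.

[cpu_avg: cpu < 52]
job_id=3: ✓ → 1964
job_id=4: ✗
job_id=5: ✓ → 3148
job_id=6: ✗
job_id=7: ✓ → 5183
job_id=8: ✓ → 512
job_id=9: ✓ → 3473
job_id=10: ✗
job_id=11: ✗
job_id=12: ✓ → 716
cpu_avg = (1964 + 3148 + 5183 + 512 + 3473 + 716) / 6 = 2499.3333333333
—
[mem_gb_sum: mem_gb > 93 and state in ('done', 'failed')]
job_id=3: ✗
job_id=4: ✗
job_id=5: ✗
job_id=6: ✓ → 5355
job_id=7: ✗
job_id=8: ✗
job_id=9: ✗
job_id=10: ✓ → 3102
job_id=11: ✓ → 7010
job_id=12: ✗
mem_gb_sum = 5355 + 3102 + 7010 = 15467
—
[long_sum: queue in ('long', 'gpu')]
job_id=3: ✗
job_id=4: ✗
job_id=5: ✗
job_id=6: ✓ → 5355
job_id=7: ✗
job_id=8: ✓ → 512
job_id=9: ✗
job_id=10: ✗
job_id=11: ✗
job_id=12: ✗
long_sum = 5355 + 512 = 5867

cpu_avg=2499.3333333333, mem_gb_sum=15467, long_sum=5867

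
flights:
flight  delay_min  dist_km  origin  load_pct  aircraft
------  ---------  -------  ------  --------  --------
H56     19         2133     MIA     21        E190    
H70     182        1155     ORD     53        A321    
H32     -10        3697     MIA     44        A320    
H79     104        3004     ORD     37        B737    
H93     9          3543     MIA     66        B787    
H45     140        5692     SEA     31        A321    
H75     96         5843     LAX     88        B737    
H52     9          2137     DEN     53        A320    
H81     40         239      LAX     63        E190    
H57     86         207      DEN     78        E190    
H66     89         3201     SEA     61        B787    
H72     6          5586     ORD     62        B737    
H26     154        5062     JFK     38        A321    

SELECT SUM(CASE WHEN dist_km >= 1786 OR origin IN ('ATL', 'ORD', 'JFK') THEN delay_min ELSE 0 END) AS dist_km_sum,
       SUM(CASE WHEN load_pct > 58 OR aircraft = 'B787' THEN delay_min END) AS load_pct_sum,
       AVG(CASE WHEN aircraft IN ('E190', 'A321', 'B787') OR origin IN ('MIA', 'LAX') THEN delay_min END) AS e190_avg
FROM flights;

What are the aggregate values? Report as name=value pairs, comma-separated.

[dist_km_sum: dist_km >= 1786 OR origin IN ('ATL', 'ORD', 'JFK')]
flight=H56: ✓ → 19
flight=H70: ✓ → 182
flight=H32: ✓ → -10
flight=H79: ✓ → 104
flight=H93: ✓ → 9
flight=H45: ✓ → 140
flight=H75: ✓ → 96
flight=H52: ✓ → 9
flight=H81: ✗
flight=H57: ✗
flight=H66: ✓ → 89
flight=H72: ✓ → 6
flight=H26: ✓ → 154
dist_km_sum = 19 + 182 + -10 + 104 + 9 + 140 + 96 + 9 + 89 + 6 + 154 = 798
—
[load_pct_sum: load_pct > 58 OR aircraft = 'B787']
flight=H56: ✗
flight=H70: ✗
flight=H32: ✗
flight=H79: ✗
flight=H93: ✓ → 9
flight=H45: ✗
flight=H75: ✓ → 96
flight=H52: ✗
flight=H81: ✓ → 40
flight=H57: ✓ → 86
flight=H66: ✓ → 89
flight=H72: ✓ → 6
flight=H26: ✗
load_pct_sum = 9 + 96 + 40 + 86 + 89 + 6 = 326
—
[e190_avg: aircraft IN ('E190', 'A321', 'B787') OR origin IN ('MIA', 'LAX')]
flight=H56: ✓ → 19
flight=H70: ✓ → 182
flight=H32: ✓ → -10
flight=H79: ✗
flight=H93: ✓ → 9
flight=H45: ✓ → 140
flight=H75: ✓ → 96
flight=H52: ✗
flight=H81: ✓ → 40
flight=H57: ✓ → 86
flight=H66: ✓ → 89
flight=H72: ✗
flight=H26: ✓ → 154
e190_avg = (19 + 182 + -10 + 9 + 140 + 96 + 40 + 86 + 89 + 154) / 10 = 80.5

dist_km_sum=798, load_pct_sum=326, e190_avg=80.5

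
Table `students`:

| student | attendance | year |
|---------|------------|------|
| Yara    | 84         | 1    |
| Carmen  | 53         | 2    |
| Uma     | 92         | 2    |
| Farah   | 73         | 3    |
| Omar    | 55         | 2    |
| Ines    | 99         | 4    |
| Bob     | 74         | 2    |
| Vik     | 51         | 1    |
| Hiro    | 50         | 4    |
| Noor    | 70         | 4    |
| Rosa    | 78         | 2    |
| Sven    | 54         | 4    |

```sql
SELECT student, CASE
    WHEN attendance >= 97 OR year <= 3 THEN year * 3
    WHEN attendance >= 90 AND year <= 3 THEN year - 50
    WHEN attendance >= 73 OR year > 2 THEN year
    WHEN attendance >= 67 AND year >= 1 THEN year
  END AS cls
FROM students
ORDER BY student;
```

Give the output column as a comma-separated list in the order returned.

6, 6, 9, 4, 12, 4, 6, 6, 4, 6, 3, 3

student=Bob: attendance >= 97 OR year <= 3 → 6
student=Carmen: attendance >= 97 OR year <= 3 → 6
student=Farah: attendance >= 97 OR year <= 3 → 9
student=Hiro: attendance >= 73 OR year > 2 → 4
student=Ines: attendance >= 97 OR year <= 3 → 12
student=Noor: attendance >= 73 OR year > 2 → 4
student=Omar: attendance >= 97 OR year <= 3 → 6
student=Rosa: attendance >= 97 OR year <= 3 → 6
student=Sven: attendance >= 73 OR year > 2 → 4
student=Uma: attendance >= 97 OR year <= 3 → 6
student=Vik: attendance >= 97 OR year <= 3 → 3
student=Yara: attendance >= 97 OR year <= 3 → 3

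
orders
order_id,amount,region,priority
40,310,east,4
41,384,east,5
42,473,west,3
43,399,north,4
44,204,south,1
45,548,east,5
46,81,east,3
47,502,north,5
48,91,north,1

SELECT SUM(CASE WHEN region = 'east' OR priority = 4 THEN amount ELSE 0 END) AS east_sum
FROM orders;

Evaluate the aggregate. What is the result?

order_id=40: ✓ → 310
order_id=41: ✓ → 384
order_id=42: ✗
order_id=43: ✓ → 399
order_id=44: ✗
order_id=45: ✓ → 548
order_id=46: ✓ → 81
order_id=47: ✗
order_id=48: ✗
east_sum = 310 + 384 + 399 + 548 + 81 = 1722

1722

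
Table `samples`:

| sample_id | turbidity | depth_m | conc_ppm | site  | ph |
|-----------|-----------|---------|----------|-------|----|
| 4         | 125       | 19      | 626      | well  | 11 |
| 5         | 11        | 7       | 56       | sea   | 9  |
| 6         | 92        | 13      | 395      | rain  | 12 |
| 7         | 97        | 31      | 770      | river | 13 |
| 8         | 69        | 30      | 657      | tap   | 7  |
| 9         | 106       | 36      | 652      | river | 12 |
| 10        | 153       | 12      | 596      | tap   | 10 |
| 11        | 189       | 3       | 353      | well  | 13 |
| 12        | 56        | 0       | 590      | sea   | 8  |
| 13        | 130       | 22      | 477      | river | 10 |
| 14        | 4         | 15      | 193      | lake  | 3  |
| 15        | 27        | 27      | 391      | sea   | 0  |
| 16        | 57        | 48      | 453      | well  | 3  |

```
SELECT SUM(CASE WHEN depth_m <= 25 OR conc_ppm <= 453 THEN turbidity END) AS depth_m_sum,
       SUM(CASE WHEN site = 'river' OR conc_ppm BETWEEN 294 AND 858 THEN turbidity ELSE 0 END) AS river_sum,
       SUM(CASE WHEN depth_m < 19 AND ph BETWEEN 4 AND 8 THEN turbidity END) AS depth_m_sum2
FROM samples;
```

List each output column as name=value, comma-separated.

[depth_m_sum: depth_m <= 25 OR conc_ppm <= 453]
sample_id=4: ✓ → 125
sample_id=5: ✓ → 11
sample_id=6: ✓ → 92
sample_id=7: ✗
sample_id=8: ✗
sample_id=9: ✗
sample_id=10: ✓ → 153
sample_id=11: ✓ → 189
sample_id=12: ✓ → 56
sample_id=13: ✓ → 130
sample_id=14: ✓ → 4
sample_id=15: ✓ → 27
sample_id=16: ✓ → 57
depth_m_sum = 125 + 11 + 92 + 153 + 189 + 56 + 130 + 4 + 27 + 57 = 844
—
[river_sum: site = 'river' OR conc_ppm BETWEEN 294 AND 858]
sample_id=4: ✓ → 125
sample_id=5: ✗
sample_id=6: ✓ → 92
sample_id=7: ✓ → 97
sample_id=8: ✓ → 69
sample_id=9: ✓ → 106
sample_id=10: ✓ → 153
sample_id=11: ✓ → 189
sample_id=12: ✓ → 56
sample_id=13: ✓ → 130
sample_id=14: ✗
sample_id=15: ✓ → 27
sample_id=16: ✓ → 57
river_sum = 125 + 92 + 97 + 69 + 106 + 153 + 189 + 56 + 130 + 27 + 57 = 1101
—
[depth_m_sum2: depth_m < 19 AND ph BETWEEN 4 AND 8]
sample_id=4: ✗
sample_id=5: ✗
sample_id=6: ✗
sample_id=7: ✗
sample_id=8: ✗
sample_id=9: ✗
sample_id=10: ✗
sample_id=11: ✗
sample_id=12: ✓ → 56
sample_id=13: ✗
sample_id=14: ✗
sample_id=15: ✗
sample_id=16: ✗
depth_m_sum2 = 56

depth_m_sum=844, river_sum=1101, depth_m_sum2=56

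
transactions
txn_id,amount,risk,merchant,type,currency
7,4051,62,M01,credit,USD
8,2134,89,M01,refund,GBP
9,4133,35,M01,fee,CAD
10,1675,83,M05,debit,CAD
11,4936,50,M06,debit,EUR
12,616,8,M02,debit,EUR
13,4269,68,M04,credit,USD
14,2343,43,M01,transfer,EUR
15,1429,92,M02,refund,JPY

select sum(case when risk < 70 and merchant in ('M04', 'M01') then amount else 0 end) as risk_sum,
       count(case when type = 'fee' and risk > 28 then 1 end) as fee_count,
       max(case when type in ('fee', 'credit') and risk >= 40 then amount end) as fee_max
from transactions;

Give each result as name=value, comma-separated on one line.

[risk_sum: risk < 70 and merchant in ('M04', 'M01')]
txn_id=7: ✓ → 4051
txn_id=8: ✗
txn_id=9: ✓ → 4133
txn_id=10: ✗
txn_id=11: ✗
txn_id=12: ✗
txn_id=13: ✓ → 4269
txn_id=14: ✓ → 2343
txn_id=15: ✗
risk_sum = 4051 + 4133 + 4269 + 2343 = 14796
—
[fee_count: type = 'fee' and risk > 28]
txn_id=7: ✗
txn_id=8: ✗
txn_id=9: ✓ → 1
txn_id=10: ✗
txn_id=11: ✗
txn_id=12: ✗
txn_id=13: ✗
txn_id=14: ✗
txn_id=15: ✗
fee_count = COUNT(1) = 1
—
[fee_max: type in ('fee', 'credit') and risk >= 40]
txn_id=7: ✓ → 4051
txn_id=8: ✗
txn_id=9: ✗
txn_id=10: ✗
txn_id=11: ✗
txn_id=12: ✗
txn_id=13: ✓ → 4269
txn_id=14: ✗
txn_id=15: ✗
fee_max = MAX(4051, 4269) = 4269

risk_sum=14796, fee_count=1, fee_max=4269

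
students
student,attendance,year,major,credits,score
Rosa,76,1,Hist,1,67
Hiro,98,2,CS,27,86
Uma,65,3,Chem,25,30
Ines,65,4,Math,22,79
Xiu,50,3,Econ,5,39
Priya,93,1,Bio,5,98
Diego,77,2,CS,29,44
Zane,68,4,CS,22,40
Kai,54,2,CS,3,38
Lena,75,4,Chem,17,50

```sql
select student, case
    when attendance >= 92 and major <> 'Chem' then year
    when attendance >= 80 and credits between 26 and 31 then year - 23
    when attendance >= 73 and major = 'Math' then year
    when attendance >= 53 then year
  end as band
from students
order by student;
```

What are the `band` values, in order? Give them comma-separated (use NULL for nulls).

student=Diego: attendance >= 53 → 2
student=Hiro: attendance >= 92 and major <> 'Chem' → 2
student=Ines: attendance >= 53 → 4
student=Kai: attendance >= 53 → 2
student=Lena: attendance >= 53 → 4
student=Priya: attendance >= 92 and major <> 'Chem' → 1
student=Rosa: attendance >= 53 → 1
student=Uma: attendance >= 53 → 3
student=Xiu: (no match → NULL) → NULL
student=Zane: attendance >= 53 → 4

2, 2, 4, 2, 4, 1, 1, 3, NULL, 4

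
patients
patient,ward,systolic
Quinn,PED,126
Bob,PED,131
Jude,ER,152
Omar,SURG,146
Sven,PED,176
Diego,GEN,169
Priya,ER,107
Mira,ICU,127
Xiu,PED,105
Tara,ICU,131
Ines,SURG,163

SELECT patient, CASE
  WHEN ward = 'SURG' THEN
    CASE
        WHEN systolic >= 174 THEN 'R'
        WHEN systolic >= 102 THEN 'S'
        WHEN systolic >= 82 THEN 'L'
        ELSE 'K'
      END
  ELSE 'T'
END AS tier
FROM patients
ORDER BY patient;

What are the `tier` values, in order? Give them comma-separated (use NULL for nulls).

patient=Bob: ward='PED' → outer ELSE → T
patient=Diego: ward='GEN' → outer ELSE → T
patient=Ines: ward='SURG' → inner[systolic >= 102] → S
patient=Jude: ward='ER' → outer ELSE → T
patient=Mira: ward='ICU' → outer ELSE → T
patient=Omar: ward='SURG' → inner[systolic >= 102] → S
patient=Priya: ward='ER' → outer ELSE → T
patient=Quinn: ward='PED' → outer ELSE → T
patient=Sven: ward='PED' → outer ELSE → T
patient=Tara: ward='ICU' → outer ELSE → T
patient=Xiu: ward='PED' → outer ELSE → T

T, T, S, T, T, S, T, T, T, T, T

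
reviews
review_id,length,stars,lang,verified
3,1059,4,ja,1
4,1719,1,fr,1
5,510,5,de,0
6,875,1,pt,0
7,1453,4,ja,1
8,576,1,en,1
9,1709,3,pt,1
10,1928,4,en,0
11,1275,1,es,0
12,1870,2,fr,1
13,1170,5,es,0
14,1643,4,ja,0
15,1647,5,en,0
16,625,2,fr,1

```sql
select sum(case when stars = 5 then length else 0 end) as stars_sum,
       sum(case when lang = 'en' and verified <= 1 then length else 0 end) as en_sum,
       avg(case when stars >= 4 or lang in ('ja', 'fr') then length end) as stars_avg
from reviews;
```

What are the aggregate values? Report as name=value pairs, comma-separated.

stars_sum=3327, en_sum=4151, stars_avg=1362.4

[stars_sum: stars = 5]
review_id=3: ✗
review_id=4: ✗
review_id=5: ✓ → 510
review_id=6: ✗
review_id=7: ✗
review_id=8: ✗
review_id=9: ✗
review_id=10: ✗
review_id=11: ✗
review_id=12: ✗
review_id=13: ✓ → 1170
review_id=14: ✗
review_id=15: ✓ → 1647
review_id=16: ✗
stars_sum = 510 + 1170 + 1647 = 3327
—
[en_sum: lang = 'en' and verified <= 1]
review_id=3: ✗
review_id=4: ✗
review_id=5: ✗
review_id=6: ✗
review_id=7: ✗
review_id=8: ✓ → 576
review_id=9: ✗
review_id=10: ✓ → 1928
review_id=11: ✗
review_id=12: ✗
review_id=13: ✗
review_id=14: ✗
review_id=15: ✓ → 1647
review_id=16: ✗
en_sum = 576 + 1928 + 1647 = 4151
—
[stars_avg: stars >= 4 or lang in ('ja', 'fr')]
review_id=3: ✓ → 1059
review_id=4: ✓ → 1719
review_id=5: ✓ → 510
review_id=6: ✗
review_id=7: ✓ → 1453
review_id=8: ✗
review_id=9: ✗
review_id=10: ✓ → 1928
review_id=11: ✗
review_id=12: ✓ → 1870
review_id=13: ✓ → 1170
review_id=14: ✓ → 1643
review_id=15: ✓ → 1647
review_id=16: ✓ → 625
stars_avg = (1059 + 1719 + 510 + 1453 + 1928 + 1870 + 1170 + 1643 + 1647 + 625) / 10 = 1362.4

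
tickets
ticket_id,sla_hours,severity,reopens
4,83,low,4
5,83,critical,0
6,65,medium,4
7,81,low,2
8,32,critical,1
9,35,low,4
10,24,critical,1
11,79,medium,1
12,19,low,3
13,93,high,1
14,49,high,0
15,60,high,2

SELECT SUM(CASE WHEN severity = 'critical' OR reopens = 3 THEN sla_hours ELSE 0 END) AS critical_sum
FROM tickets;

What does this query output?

158

ticket_id=4: ✗
ticket_id=5: ✓ → 83
ticket_id=6: ✗
ticket_id=7: ✗
ticket_id=8: ✓ → 32
ticket_id=9: ✗
ticket_id=10: ✓ → 24
ticket_id=11: ✗
ticket_id=12: ✓ → 19
ticket_id=13: ✗
ticket_id=14: ✗
ticket_id=15: ✗
critical_sum = 83 + 32 + 24 + 19 = 158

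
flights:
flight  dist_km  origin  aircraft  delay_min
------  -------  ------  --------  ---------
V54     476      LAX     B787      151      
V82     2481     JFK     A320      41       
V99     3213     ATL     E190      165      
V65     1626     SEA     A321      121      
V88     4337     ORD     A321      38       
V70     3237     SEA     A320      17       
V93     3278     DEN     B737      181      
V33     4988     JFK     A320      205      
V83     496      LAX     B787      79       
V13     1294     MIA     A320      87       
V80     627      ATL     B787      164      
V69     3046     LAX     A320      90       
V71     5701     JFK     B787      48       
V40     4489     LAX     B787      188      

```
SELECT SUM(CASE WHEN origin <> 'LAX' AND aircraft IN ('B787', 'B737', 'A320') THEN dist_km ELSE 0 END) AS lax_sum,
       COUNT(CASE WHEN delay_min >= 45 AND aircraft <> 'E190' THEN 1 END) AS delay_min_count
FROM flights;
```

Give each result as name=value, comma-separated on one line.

lax_sum=21606, delay_min_count=10

[lax_sum: origin <> 'LAX' AND aircraft IN ('B787', 'B737', 'A320')]
flight=V54: ✗
flight=V82: ✓ → 2481
flight=V99: ✗
flight=V65: ✗
flight=V88: ✗
flight=V70: ✓ → 3237
flight=V93: ✓ → 3278
flight=V33: ✓ → 4988
flight=V83: ✗
flight=V13: ✓ → 1294
flight=V80: ✓ → 627
flight=V69: ✗
flight=V71: ✓ → 5701
flight=V40: ✗
lax_sum = 2481 + 3237 + 3278 + 4988 + 1294 + 627 + 5701 = 21606
—
[delay_min_count: delay_min >= 45 AND aircraft <> 'E190']
flight=V54: ✓ → 1
flight=V82: ✗
flight=V99: ✗
flight=V65: ✓ → 1
flight=V88: ✗
flight=V70: ✗
flight=V93: ✓ → 1
flight=V33: ✓ → 1
flight=V83: ✓ → 1
flight=V13: ✓ → 1
flight=V80: ✓ → 1
flight=V69: ✓ → 1
flight=V71: ✓ → 1
flight=V40: ✓ → 1
delay_min_count = COUNT(1, 1, 1, 1, 1, 1, 1, 1, 1, 1) = 10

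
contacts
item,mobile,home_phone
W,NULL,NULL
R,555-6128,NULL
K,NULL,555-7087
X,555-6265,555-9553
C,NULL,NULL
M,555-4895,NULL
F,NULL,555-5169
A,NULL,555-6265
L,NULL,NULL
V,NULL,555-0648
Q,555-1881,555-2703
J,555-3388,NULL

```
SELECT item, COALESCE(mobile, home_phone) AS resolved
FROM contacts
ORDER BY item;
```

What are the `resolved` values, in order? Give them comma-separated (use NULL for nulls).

555-6265, NULL, 555-5169, 555-3388, 555-7087, NULL, 555-4895, 555-1881, 555-6128, 555-0648, NULL, 555-6265

item=A: mobile=NULL, home_phone=555-6265 → 555-6265
item=C: mobile=NULL, home_phone=NULL (all NULL) → NULL
item=F: mobile=NULL, home_phone=555-5169 → 555-5169
item=J: mobile=555-3388 → 555-3388
item=K: mobile=NULL, home_phone=555-7087 → 555-7087
item=L: mobile=NULL, home_phone=NULL (all NULL) → NULL
item=M: mobile=555-4895 → 555-4895
item=Q: mobile=555-1881 → 555-1881
item=R: mobile=555-6128 → 555-6128
item=V: mobile=NULL, home_phone=555-0648 → 555-0648
item=W: mobile=NULL, home_phone=NULL (all NULL) → NULL
item=X: mobile=555-6265 → 555-6265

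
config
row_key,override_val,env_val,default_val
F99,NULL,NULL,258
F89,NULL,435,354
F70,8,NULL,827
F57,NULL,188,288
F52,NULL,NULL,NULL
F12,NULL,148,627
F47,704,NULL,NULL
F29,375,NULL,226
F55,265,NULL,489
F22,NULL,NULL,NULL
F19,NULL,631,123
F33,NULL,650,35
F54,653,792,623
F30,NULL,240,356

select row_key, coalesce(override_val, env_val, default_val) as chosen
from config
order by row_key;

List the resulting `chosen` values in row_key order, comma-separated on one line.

148, 631, NULL, 375, 240, 650, 704, NULL, 653, 265, 188, 8, 435, 258

row_key=F12: override_val=NULL, env_val=148 → 148
row_key=F19: override_val=NULL, env_val=631 → 631
row_key=F22: override_val=NULL, env_val=NULL, default_val=NULL (all NULL) → NULL
row_key=F29: override_val=375 → 375
row_key=F30: override_val=NULL, env_val=240 → 240
row_key=F33: override_val=NULL, env_val=650 → 650
row_key=F47: override_val=704 → 704
row_key=F52: override_val=NULL, env_val=NULL, default_val=NULL (all NULL) → NULL
row_key=F54: override_val=653 → 653
row_key=F55: override_val=265 → 265
row_key=F57: override_val=NULL, env_val=188 → 188
row_key=F70: override_val=8 → 8
row_key=F89: override_val=NULL, env_val=435 → 435
row_key=F99: override_val=NULL, env_val=NULL, default_val=258 → 258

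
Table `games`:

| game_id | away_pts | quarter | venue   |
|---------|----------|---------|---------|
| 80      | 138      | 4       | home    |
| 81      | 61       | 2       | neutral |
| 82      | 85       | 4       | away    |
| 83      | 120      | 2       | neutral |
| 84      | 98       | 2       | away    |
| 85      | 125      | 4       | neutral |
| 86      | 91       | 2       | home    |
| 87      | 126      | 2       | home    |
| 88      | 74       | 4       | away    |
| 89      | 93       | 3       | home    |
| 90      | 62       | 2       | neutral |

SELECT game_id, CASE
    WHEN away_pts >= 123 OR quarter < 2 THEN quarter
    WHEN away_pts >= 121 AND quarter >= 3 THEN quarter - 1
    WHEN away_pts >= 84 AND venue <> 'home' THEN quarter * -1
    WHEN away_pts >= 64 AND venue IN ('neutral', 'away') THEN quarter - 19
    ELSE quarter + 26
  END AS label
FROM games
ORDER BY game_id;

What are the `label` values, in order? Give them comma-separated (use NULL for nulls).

game_id=80: away_pts >= 123 OR quarter < 2 → 4
game_id=81: ELSE → 28
game_id=82: away_pts >= 84 AND venue <> 'home' → -4
game_id=83: away_pts >= 84 AND venue <> 'home' → -2
game_id=84: away_pts >= 84 AND venue <> 'home' → -2
game_id=85: away_pts >= 123 OR quarter < 2 → 4
game_id=86: ELSE → 28
game_id=87: away_pts >= 123 OR quarter < 2 → 2
game_id=88: away_pts >= 64 AND venue IN ('neutral', 'away') → -15
game_id=89: ELSE → 29
game_id=90: ELSE → 28

4, 28, -4, -2, -2, 4, 28, 2, -15, 29, 28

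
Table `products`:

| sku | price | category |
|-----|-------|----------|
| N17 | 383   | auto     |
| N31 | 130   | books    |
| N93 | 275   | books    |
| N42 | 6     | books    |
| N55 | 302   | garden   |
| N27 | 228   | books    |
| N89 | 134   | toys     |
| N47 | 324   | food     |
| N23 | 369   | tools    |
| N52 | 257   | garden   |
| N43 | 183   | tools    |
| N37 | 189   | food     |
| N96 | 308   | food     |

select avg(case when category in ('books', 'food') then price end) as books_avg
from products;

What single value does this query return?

208.5714285714

sku=N17: ✗
sku=N31: ✓ → 130
sku=N93: ✓ → 275
sku=N42: ✓ → 6
sku=N55: ✗
sku=N27: ✓ → 228
sku=N89: ✗
sku=N47: ✓ → 324
sku=N23: ✗
sku=N52: ✗
sku=N43: ✗
sku=N37: ✓ → 189
sku=N96: ✓ → 308
books_avg = (130 + 275 + 6 + 228 + 324 + 189 + 308) / 7 = 208.5714285714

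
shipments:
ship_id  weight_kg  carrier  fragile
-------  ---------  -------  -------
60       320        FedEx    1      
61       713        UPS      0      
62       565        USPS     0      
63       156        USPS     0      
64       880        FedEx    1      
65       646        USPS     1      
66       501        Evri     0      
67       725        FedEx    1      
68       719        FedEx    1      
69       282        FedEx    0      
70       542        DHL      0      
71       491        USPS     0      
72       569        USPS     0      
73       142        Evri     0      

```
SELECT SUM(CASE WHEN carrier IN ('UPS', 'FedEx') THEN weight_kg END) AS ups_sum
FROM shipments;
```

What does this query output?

3639

ship_id=60: ✓ → 320
ship_id=61: ✓ → 713
ship_id=62: ✗
ship_id=63: ✗
ship_id=64: ✓ → 880
ship_id=65: ✗
ship_id=66: ✗
ship_id=67: ✓ → 725
ship_id=68: ✓ → 719
ship_id=69: ✓ → 282
ship_id=70: ✗
ship_id=71: ✗
ship_id=72: ✗
ship_id=73: ✗
ups_sum = 320 + 713 + 880 + 725 + 719 + 282 = 3639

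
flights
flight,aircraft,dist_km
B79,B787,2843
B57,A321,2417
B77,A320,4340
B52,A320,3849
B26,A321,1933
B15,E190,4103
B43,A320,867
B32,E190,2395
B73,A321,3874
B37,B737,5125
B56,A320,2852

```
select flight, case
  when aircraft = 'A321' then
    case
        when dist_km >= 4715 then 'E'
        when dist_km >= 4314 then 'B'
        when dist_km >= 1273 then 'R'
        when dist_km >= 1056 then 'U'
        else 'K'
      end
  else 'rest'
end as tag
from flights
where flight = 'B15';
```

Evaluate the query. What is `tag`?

flight = B15: aircraft=E190, dist_km=4103.
aircraft='E190' → outer ELSE → rest

rest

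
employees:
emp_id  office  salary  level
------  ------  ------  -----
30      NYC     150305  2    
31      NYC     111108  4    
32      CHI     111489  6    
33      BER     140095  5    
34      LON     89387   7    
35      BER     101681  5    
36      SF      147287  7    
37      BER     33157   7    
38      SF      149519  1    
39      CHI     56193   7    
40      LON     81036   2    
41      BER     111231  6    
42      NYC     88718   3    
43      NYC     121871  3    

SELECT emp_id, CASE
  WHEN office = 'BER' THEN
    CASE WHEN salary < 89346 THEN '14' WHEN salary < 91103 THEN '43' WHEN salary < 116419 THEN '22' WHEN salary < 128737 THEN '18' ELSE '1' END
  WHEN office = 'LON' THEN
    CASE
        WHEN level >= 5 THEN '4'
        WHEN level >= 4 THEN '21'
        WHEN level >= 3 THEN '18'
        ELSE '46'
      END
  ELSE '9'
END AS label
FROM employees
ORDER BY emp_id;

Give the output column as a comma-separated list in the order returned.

emp_id=30: office='NYC' → outer ELSE → 9
emp_id=31: office='NYC' → outer ELSE → 9
emp_id=32: office='CHI' → outer ELSE → 9
emp_id=33: office='BER' → inner[ELSE] → 1
emp_id=34: office='LON' → inner[level >= 5] → 4
emp_id=35: office='BER' → inner[salary < 116419] → 22
emp_id=36: office='SF' → outer ELSE → 9
emp_id=37: office='BER' → inner[salary < 89346] → 14
emp_id=38: office='SF' → outer ELSE → 9
emp_id=39: office='CHI' → outer ELSE → 9
emp_id=40: office='LON' → inner[ELSE] → 46
emp_id=41: office='BER' → inner[salary < 116419] → 22
emp_id=42: office='NYC' → outer ELSE → 9
emp_id=43: office='NYC' → outer ELSE → 9

9, 9, 9, 1, 4, 22, 9, 14, 9, 9, 46, 22, 9, 9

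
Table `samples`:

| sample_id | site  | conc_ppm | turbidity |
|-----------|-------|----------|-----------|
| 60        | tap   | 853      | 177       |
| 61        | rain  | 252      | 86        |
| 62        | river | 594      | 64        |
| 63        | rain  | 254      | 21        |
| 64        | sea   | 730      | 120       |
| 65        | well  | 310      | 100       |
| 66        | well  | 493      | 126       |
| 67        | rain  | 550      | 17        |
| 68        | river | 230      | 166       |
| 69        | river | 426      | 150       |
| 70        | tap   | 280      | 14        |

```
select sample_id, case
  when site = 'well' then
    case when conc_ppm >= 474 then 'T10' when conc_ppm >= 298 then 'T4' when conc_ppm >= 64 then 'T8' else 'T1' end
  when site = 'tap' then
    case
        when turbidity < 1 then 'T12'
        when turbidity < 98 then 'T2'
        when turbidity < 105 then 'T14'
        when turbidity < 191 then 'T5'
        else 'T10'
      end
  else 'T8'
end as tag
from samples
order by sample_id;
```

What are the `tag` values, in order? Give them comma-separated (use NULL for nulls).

sample_id=60: site='tap' → inner[turbidity < 191] → T5
sample_id=61: site='rain' → outer ELSE → T8
sample_id=62: site='river' → outer ELSE → T8
sample_id=63: site='rain' → outer ELSE → T8
sample_id=64: site='sea' → outer ELSE → T8
sample_id=65: site='well' → inner[conc_ppm >= 298] → T4
sample_id=66: site='well' → inner[conc_ppm >= 474] → T10
sample_id=67: site='rain' → outer ELSE → T8
sample_id=68: site='river' → outer ELSE → T8
sample_id=69: site='river' → outer ELSE → T8
sample_id=70: site='tap' → inner[turbidity < 98] → T2

T5, T8, T8, T8, T8, T4, T10, T8, T8, T8, T2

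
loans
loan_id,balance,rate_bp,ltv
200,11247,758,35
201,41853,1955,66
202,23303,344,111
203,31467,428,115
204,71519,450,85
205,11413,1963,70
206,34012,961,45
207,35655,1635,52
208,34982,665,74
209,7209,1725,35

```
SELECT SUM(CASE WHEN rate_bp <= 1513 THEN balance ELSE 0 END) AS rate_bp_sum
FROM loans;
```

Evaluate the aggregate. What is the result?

loan_id=200: ✓ → 11247
loan_id=201: ✗
loan_id=202: ✓ → 23303
loan_id=203: ✓ → 31467
loan_id=204: ✓ → 71519
loan_id=205: ✗
loan_id=206: ✓ → 34012
loan_id=207: ✗
loan_id=208: ✓ → 34982
loan_id=209: ✗
rate_bp_sum = 11247 + 23303 + 31467 + 71519 + 34012 + 34982 = 206530

206530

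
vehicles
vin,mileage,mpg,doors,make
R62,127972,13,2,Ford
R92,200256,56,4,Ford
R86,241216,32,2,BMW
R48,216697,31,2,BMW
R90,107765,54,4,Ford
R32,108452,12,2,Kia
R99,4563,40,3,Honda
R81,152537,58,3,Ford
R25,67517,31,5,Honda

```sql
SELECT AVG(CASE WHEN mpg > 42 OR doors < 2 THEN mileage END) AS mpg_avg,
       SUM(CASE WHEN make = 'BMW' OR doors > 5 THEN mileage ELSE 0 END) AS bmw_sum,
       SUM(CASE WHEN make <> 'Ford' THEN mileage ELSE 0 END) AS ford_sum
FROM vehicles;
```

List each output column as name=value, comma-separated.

[mpg_avg: mpg > 42 OR doors < 2]
vin=R62: ✗
vin=R92: ✓ → 200256
vin=R86: ✗
vin=R48: ✗
vin=R90: ✓ → 107765
vin=R32: ✗
vin=R99: ✗
vin=R81: ✓ → 152537
vin=R25: ✗
mpg_avg = (200256 + 107765 + 152537) / 3 = 153519.3333333333
—
[bmw_sum: make = 'BMW' OR doors > 5]
vin=R62: ✗
vin=R92: ✗
vin=R86: ✓ → 241216
vin=R48: ✓ → 216697
vin=R90: ✗
vin=R32: ✗
vin=R99: ✗
vin=R81: ✗
vin=R25: ✗
bmw_sum = 241216 + 216697 = 457913
—
[ford_sum: make <> 'Ford']
vin=R62: ✗
vin=R92: ✗
vin=R86: ✓ → 241216
vin=R48: ✓ → 216697
vin=R90: ✗
vin=R32: ✓ → 108452
vin=R99: ✓ → 4563
vin=R81: ✗
vin=R25: ✓ → 67517
ford_sum = 241216 + 216697 + 108452 + 4563 + 67517 = 638445

mpg_avg=153519.3333333333, bmw_sum=457913, ford_sum=638445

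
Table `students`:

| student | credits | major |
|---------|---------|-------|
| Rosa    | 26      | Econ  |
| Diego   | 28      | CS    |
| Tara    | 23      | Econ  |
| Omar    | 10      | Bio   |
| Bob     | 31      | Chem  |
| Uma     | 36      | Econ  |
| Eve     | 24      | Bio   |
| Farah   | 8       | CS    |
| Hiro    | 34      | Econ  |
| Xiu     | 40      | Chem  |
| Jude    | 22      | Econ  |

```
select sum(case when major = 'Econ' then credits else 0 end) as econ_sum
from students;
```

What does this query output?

141

student=Rosa: ✓ → 26
student=Diego: ✗
student=Tara: ✓ → 23
student=Omar: ✗
student=Bob: ✗
student=Uma: ✓ → 36
student=Eve: ✗
student=Farah: ✗
student=Hiro: ✓ → 34
student=Xiu: ✗
student=Jude: ✓ → 22
econ_sum = 26 + 23 + 36 + 34 + 22 = 141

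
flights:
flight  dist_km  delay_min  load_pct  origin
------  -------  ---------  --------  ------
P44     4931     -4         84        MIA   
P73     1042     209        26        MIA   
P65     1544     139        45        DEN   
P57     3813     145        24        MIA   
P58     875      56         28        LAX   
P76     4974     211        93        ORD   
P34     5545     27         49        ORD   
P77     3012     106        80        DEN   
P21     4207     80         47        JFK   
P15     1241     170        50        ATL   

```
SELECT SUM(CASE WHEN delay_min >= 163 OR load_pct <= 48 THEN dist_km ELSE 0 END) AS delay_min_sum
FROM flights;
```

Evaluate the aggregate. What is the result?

flight=P44: ✗
flight=P73: ✓ → 1042
flight=P65: ✓ → 1544
flight=P57: ✓ → 3813
flight=P58: ✓ → 875
flight=P76: ✓ → 4974
flight=P34: ✗
flight=P77: ✗
flight=P21: ✓ → 4207
flight=P15: ✓ → 1241
delay_min_sum = 1042 + 1544 + 3813 + 875 + 4974 + 4207 + 1241 = 17696

17696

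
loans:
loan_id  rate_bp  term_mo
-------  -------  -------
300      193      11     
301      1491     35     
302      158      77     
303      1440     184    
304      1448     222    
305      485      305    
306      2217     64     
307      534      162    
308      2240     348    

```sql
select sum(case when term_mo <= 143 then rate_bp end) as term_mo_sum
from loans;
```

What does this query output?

loan_id=300: ✓ → 193
loan_id=301: ✓ → 1491
loan_id=302: ✓ → 158
loan_id=303: ✗
loan_id=304: ✗
loan_id=305: ✗
loan_id=306: ✓ → 2217
loan_id=307: ✗
loan_id=308: ✗
term_mo_sum = 193 + 1491 + 158 + 2217 = 4059

4059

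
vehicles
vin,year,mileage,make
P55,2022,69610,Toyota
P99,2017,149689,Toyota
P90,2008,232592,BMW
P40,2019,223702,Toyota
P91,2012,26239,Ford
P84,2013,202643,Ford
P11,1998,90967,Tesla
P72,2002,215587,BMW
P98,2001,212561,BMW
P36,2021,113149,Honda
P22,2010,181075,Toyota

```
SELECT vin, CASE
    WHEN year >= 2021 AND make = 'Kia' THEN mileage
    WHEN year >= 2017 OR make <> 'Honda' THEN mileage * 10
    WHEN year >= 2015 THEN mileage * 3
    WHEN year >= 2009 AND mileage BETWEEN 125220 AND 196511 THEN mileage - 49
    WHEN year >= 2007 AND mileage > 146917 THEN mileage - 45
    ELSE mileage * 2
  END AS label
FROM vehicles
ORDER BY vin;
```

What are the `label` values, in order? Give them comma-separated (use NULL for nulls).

909670, 1810750, 1131490, 2237020, 696100, 2155870, 2026430, 2325920, 262390, 2125610, 1496890

vin=P11: year >= 2017 OR make <> 'Honda' → 909670
vin=P22: year >= 2017 OR make <> 'Honda' → 1810750
vin=P36: year >= 2017 OR make <> 'Honda' → 1131490
vin=P40: year >= 2017 OR make <> 'Honda' → 2237020
vin=P55: year >= 2017 OR make <> 'Honda' → 696100
vin=P72: year >= 2017 OR make <> 'Honda' → 2155870
vin=P84: year >= 2017 OR make <> 'Honda' → 2026430
vin=P90: year >= 2017 OR make <> 'Honda' → 2325920
vin=P91: year >= 2017 OR make <> 'Honda' → 262390
vin=P98: year >= 2017 OR make <> 'Honda' → 2125610
vin=P99: year >= 2017 OR make <> 'Honda' → 1496890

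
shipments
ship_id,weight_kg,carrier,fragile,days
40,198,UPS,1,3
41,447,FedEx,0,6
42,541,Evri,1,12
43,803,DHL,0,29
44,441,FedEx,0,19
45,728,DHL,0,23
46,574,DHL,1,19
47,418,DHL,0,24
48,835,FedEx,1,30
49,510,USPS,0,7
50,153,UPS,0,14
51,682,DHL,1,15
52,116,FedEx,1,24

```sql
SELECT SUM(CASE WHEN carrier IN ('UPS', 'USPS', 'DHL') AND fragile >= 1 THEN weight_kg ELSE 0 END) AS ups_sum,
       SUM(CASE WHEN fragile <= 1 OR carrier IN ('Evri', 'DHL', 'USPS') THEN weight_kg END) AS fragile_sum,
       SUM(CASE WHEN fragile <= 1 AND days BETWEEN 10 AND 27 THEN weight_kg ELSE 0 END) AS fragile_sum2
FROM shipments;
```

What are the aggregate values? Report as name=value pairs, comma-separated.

[ups_sum: carrier IN ('UPS', 'USPS', 'DHL') AND fragile >= 1]
ship_id=40: ✓ → 198
ship_id=41: ✗
ship_id=42: ✗
ship_id=43: ✗
ship_id=44: ✗
ship_id=45: ✗
ship_id=46: ✓ → 574
ship_id=47: ✗
ship_id=48: ✗
ship_id=49: ✗
ship_id=50: ✗
ship_id=51: ✓ → 682
ship_id=52: ✗
ups_sum = 198 + 574 + 682 = 1454
—
[fragile_sum: fragile <= 1 OR carrier IN ('Evri', 'DHL', 'USPS')]
ship_id=40: ✓ → 198
ship_id=41: ✓ → 447
ship_id=42: ✓ → 541
ship_id=43: ✓ → 803
ship_id=44: ✓ → 441
ship_id=45: ✓ → 728
ship_id=46: ✓ → 574
ship_id=47: ✓ → 418
ship_id=48: ✓ → 835
ship_id=49: ✓ → 510
ship_id=50: ✓ → 153
ship_id=51: ✓ → 682
ship_id=52: ✓ → 116
fragile_sum = 198 + 447 + 541 + 803 + 441 + 728 + 574 + 418 + 835 + 510 + 153 + 682 + 116 = 6446
—
[fragile_sum2: fragile <= 1 AND days BETWEEN 10 AND 27]
ship_id=40: ✗
ship_id=41: ✗
ship_id=42: ✓ → 541
ship_id=43: ✗
ship_id=44: ✓ → 441
ship_id=45: ✓ → 728
ship_id=46: ✓ → 574
ship_id=47: ✓ → 418
ship_id=48: ✗
ship_id=49: ✗
ship_id=50: ✓ → 153
ship_id=51: ✓ → 682
ship_id=52: ✓ → 116
fragile_sum2 = 541 + 441 + 728 + 574 + 418 + 153 + 682 + 116 = 3653

ups_sum=1454, fragile_sum=6446, fragile_sum2=3653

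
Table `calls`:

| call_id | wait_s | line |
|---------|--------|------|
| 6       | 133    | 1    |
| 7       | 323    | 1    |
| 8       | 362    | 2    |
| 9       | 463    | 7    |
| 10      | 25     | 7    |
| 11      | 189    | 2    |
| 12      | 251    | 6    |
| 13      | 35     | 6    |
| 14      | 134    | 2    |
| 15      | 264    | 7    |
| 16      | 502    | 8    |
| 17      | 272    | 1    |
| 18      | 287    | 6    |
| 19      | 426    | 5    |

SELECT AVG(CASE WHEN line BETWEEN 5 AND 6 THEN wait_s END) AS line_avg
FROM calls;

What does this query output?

call_id=6: ✗
call_id=7: ✗
call_id=8: ✗
call_id=9: ✗
call_id=10: ✗
call_id=11: ✗
call_id=12: ✓ → 251
call_id=13: ✓ → 35
call_id=14: ✗
call_id=15: ✗
call_id=16: ✗
call_id=17: ✗
call_id=18: ✓ → 287
call_id=19: ✓ → 426
line_avg = (251 + 35 + 287 + 426) / 4 = 249.75

249.75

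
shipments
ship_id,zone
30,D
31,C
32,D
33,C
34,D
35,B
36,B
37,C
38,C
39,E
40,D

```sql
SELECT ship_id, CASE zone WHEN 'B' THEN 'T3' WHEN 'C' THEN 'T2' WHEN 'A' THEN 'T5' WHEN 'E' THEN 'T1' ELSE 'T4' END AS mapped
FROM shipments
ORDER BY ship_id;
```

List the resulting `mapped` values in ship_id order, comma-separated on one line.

ship_id=30: ELSE → T4
ship_id=31: zone='C' → T2
ship_id=32: ELSE → T4
ship_id=33: zone='C' → T2
ship_id=34: ELSE → T4
ship_id=35: zone='B' → T3
ship_id=36: zone='B' → T3
ship_id=37: zone='C' → T2
ship_id=38: zone='C' → T2
ship_id=39: zone='E' → T1
ship_id=40: ELSE → T4

T4, T2, T4, T2, T4, T3, T3, T2, T2, T1, T4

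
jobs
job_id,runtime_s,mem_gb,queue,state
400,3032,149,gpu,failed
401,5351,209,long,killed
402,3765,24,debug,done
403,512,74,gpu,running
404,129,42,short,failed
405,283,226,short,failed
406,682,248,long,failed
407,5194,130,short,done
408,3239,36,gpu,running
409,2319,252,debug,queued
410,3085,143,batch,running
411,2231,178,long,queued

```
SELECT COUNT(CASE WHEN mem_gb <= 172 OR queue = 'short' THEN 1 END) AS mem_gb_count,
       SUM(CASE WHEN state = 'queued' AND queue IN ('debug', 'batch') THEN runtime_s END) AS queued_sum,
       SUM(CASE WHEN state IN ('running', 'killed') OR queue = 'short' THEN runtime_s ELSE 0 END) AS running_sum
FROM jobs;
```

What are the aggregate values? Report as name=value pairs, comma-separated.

[mem_gb_count: mem_gb <= 172 OR queue = 'short']
job_id=400: ✓ → 1
job_id=401: ✗
job_id=402: ✓ → 1
job_id=403: ✓ → 1
job_id=404: ✓ → 1
job_id=405: ✓ → 1
job_id=406: ✗
job_id=407: ✓ → 1
job_id=408: ✓ → 1
job_id=409: ✗
job_id=410: ✓ → 1
job_id=411: ✗
mem_gb_count = COUNT(1, 1, 1, 1, 1, 1, 1, 1) = 8
—
[queued_sum: state = 'queued' AND queue IN ('debug', 'batch')]
job_id=400: ✗
job_id=401: ✗
job_id=402: ✗
job_id=403: ✗
job_id=404: ✗
job_id=405: ✗
job_id=406: ✗
job_id=407: ✗
job_id=408: ✗
job_id=409: ✓ → 2319
job_id=410: ✗
job_id=411: ✗
queued_sum = 2319
—
[running_sum: state IN ('running', 'killed') OR queue = 'short']
job_id=400: ✗
job_id=401: ✓ → 5351
job_id=402: ✗
job_id=403: ✓ → 512
job_id=404: ✓ → 129
job_id=405: ✓ → 283
job_id=406: ✗
job_id=407: ✓ → 5194
job_id=408: ✓ → 3239
job_id=409: ✗
job_id=410: ✓ → 3085
job_id=411: ✗
running_sum = 5351 + 512 + 129 + 283 + 5194 + 3239 + 3085 = 17793

mem_gb_count=8, queued_sum=2319, running_sum=17793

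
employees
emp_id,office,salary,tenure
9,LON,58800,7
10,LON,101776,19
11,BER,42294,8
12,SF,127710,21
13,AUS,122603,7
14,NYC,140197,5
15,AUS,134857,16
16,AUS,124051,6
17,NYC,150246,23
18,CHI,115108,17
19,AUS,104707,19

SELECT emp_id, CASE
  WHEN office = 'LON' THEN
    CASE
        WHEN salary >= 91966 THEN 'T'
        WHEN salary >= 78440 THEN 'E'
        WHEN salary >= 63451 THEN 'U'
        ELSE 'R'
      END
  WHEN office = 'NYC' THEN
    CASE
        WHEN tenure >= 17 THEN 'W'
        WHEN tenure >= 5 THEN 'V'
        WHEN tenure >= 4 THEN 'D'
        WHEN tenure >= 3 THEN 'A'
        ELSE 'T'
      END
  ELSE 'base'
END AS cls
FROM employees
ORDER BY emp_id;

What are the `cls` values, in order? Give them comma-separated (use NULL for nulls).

emp_id=9: office='LON' → inner[ELSE] → R
emp_id=10: office='LON' → inner[salary >= 91966] → T
emp_id=11: office='BER' → outer ELSE → base
emp_id=12: office='SF' → outer ELSE → base
emp_id=13: office='AUS' → outer ELSE → base
emp_id=14: office='NYC' → inner[tenure >= 5] → V
emp_id=15: office='AUS' → outer ELSE → base
emp_id=16: office='AUS' → outer ELSE → base
emp_id=17: office='NYC' → inner[tenure >= 17] → W
emp_id=18: office='CHI' → outer ELSE → base
emp_id=19: office='AUS' → outer ELSE → base

R, T, base, base, base, V, base, base, W, base, base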